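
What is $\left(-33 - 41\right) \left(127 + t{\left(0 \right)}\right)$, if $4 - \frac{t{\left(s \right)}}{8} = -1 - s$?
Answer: $-12358$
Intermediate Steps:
$t{\left(s \right)} = 40 + 8 s$ ($t{\left(s \right)} = 32 - 8 \left(-1 - s\right) = 32 + \left(8 + 8 s\right) = 40 + 8 s$)
$\left(-33 - 41\right) \left(127 + t{\left(0 \right)}\right) = \left(-33 - 41\right) \left(127 + \left(40 + 8 \cdot 0\right)\right) = - 74 \left(127 + \left(40 + 0\right)\right) = - 74 \left(127 + 40\right) = \left(-74\right) 167 = -12358$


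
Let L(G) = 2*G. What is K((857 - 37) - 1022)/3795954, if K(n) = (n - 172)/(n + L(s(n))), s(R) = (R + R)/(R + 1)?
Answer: 12529/25176032246 ≈ 4.9766e-7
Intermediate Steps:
s(R) = 2*R/(1 + R) (s(R) = (2*R)/(1 + R) = 2*R/(1 + R))
K(n) = (-172 + n)/(n + 4*n/(1 + n)) (K(n) = (n - 172)/(n + 2*(2*n/(1 + n))) = (-172 + n)/(n + 4*n/(1 + n)))
K((857 - 37) - 1022)/3795954 = ((1 + ((857 - 37) - 1022))*(-172 + ((857 - 37) - 1022))/(((857 - 37) - 1022)*(5 + ((857 - 37) - 1022))))/3795954 = ((1 + (820 - 1022))*(-172 + (820 - 1022))/((820 - 1022)*(5 + (820 - 1022))))*(1/3795954) = ((1 - 202)*(-172 - 202)/((-202)*(5 - 202)))*(1/3795954) = -1/202*(-201)*(-374)/(-197)*(1/3795954) = -1/202*(-1/197)*(-201)*(-374)*(1/3795954) = (37587/19897)*(1/3795954) = 12529/25176032246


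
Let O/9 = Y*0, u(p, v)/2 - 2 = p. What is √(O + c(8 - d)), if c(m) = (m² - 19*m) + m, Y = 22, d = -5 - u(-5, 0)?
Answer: I*√77 ≈ 8.775*I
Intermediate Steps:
u(p, v) = 4 + 2*p
d = 1 (d = -5 - (4 + 2*(-5)) = -5 - (4 - 10) = -5 - 1*(-6) = -5 + 6 = 1)
c(m) = m² - 18*m
O = 0 (O = 9*(22*0) = 9*0 = 0)
√(O + c(8 - d)) = √(0 + (8 - 1*1)*(-18 + (8 - 1*1))) = √(0 + (8 - 1)*(-18 + (8 - 1))) = √(0 + 7*(-18 + 7)) = √(0 + 7*(-11)) = √(0 - 77) = √(-77) = I*√77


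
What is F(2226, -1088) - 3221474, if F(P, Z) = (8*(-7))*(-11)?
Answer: -3220858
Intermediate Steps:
F(P, Z) = 616 (F(P, Z) = -56*(-11) = 616)
F(2226, -1088) - 3221474 = 616 - 3221474 = -3220858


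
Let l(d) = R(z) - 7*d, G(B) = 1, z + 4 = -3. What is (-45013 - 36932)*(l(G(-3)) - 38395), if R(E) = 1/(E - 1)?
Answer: 25174897065/8 ≈ 3.1469e+9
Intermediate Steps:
z = -7 (z = -4 - 3 = -7)
R(E) = 1/(-1 + E)
l(d) = -⅛ - 7*d (l(d) = 1/(-1 - 7) - 7*d = 1/(-8) - 7*d = -⅛ - 7*d)
(-45013 - 36932)*(l(G(-3)) - 38395) = (-45013 - 36932)*((-⅛ - 7*1) - 38395) = -81945*((-⅛ - 7) - 38395) = -81945*(-57/8 - 38395) = -81945*(-307217/8) = 25174897065/8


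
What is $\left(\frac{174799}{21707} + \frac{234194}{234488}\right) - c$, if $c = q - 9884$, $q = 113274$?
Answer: $- \frac{263106117413585}{2545015508} \approx -1.0338 \cdot 10^{5}$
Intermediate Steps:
$c = 103390$ ($c = 113274 - 9884 = 103390$)
$\left(\frac{174799}{21707} + \frac{234194}{234488}\right) - c = \left(\frac{174799}{21707} + \frac{234194}{234488}\right) - 103390 = \left(174799 \cdot \frac{1}{21707} + 234194 \cdot \frac{1}{234488}\right) - 103390 = \left(\frac{174799}{21707} + \frac{117097}{117244}\right) - 103390 = \frac{23035958535}{2545015508} - 103390 = - \frac{263106117413585}{2545015508}$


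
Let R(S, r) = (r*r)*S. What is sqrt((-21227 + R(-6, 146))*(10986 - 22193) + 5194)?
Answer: sqrt(1671226655) ≈ 40881.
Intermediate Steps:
R(S, r) = S*r**2 (R(S, r) = r**2*S = S*r**2)
sqrt((-21227 + R(-6, 146))*(10986 - 22193) + 5194) = sqrt((-21227 - 6*146**2)*(10986 - 22193) + 5194) = sqrt((-21227 - 6*21316)*(-11207) + 5194) = sqrt((-21227 - 127896)*(-11207) + 5194) = sqrt(-149123*(-11207) + 5194) = sqrt(1671221461 + 5194) = sqrt(1671226655)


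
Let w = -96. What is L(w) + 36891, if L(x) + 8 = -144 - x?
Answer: 36835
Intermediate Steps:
L(x) = -152 - x (L(x) = -8 + (-144 - x) = -152 - x)
L(w) + 36891 = (-152 - 1*(-96)) + 36891 = (-152 + 96) + 36891 = -56 + 36891 = 36835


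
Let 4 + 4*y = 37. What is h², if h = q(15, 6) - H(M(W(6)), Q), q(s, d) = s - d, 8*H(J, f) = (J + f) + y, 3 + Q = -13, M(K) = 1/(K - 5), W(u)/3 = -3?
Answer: 4995225/50176 ≈ 99.554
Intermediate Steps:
W(u) = -9 (W(u) = 3*(-3) = -9)
y = 33/4 (y = -1 + (¼)*37 = -1 + 37/4 = 33/4 ≈ 8.2500)
M(K) = 1/(-5 + K)
Q = -16 (Q = -3 - 13 = -16)
H(J, f) = 33/32 + J/8 + f/8 (H(J, f) = ((J + f) + 33/4)/8 = (33/4 + J + f)/8 = 33/32 + J/8 + f/8)
h = 2235/224 (h = (15 - 1*6) - (33/32 + 1/(8*(-5 - 9)) + (⅛)*(-16)) = (15 - 6) - (33/32 + (⅛)/(-14) - 2) = 9 - (33/32 + (⅛)*(-1/14) - 2) = 9 - (33/32 - 1/112 - 2) = 9 - 1*(-219/224) = 9 + 219/224 = 2235/224 ≈ 9.9777)
h² = (2235/224)² = 4995225/50176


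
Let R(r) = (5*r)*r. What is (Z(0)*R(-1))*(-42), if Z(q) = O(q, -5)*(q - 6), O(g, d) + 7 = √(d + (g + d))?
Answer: -8820 + 1260*I*√10 ≈ -8820.0 + 3984.5*I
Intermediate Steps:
O(g, d) = -7 + √(g + 2*d) (O(g, d) = -7 + √(d + (g + d)) = -7 + √(d + (d + g)) = -7 + √(g + 2*d))
Z(q) = (-7 + √(-10 + q))*(-6 + q) (Z(q) = (-7 + √(q + 2*(-5)))*(q - 6) = (-7 + √(q - 10))*(-6 + q) = (-7 + √(-10 + q))*(-6 + q))
R(r) = 5*r²
(Z(0)*R(-1))*(-42) = (((-7 + √(-10 + 0))*(-6 + 0))*(5*(-1)²))*(-42) = (((-7 + √(-10))*(-6))*(5*1))*(-42) = (((-7 + I*√10)*(-6))*5)*(-42) = ((42 - 6*I*√10)*5)*(-42) = (210 - 30*I*√10)*(-42) = -8820 + 1260*I*√10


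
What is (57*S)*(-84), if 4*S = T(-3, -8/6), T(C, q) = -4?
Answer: 4788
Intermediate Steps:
S = -1 (S = (¼)*(-4) = -1)
(57*S)*(-84) = (57*(-1))*(-84) = -57*(-84) = 4788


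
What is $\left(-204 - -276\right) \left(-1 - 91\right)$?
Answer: $-6624$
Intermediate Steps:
$\left(-204 - -276\right) \left(-1 - 91\right) = \left(-204 + 276\right) \left(-92\right) = 72 \left(-92\right) = -6624$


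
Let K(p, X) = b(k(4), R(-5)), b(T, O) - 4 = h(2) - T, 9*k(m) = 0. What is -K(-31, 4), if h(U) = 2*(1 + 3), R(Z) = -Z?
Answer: -12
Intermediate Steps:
k(m) = 0 (k(m) = (⅑)*0 = 0)
h(U) = 8 (h(U) = 2*4 = 8)
b(T, O) = 12 - T (b(T, O) = 4 + (8 - T) = 12 - T)
K(p, X) = 12 (K(p, X) = 12 - 1*0 = 12 + 0 = 12)
-K(-31, 4) = -1*12 = -12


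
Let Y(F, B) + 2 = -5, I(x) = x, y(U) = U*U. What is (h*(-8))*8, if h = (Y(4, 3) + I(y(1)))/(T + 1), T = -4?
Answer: -128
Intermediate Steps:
y(U) = U**2
Y(F, B) = -7 (Y(F, B) = -2 - 5 = -7)
h = 2 (h = (-7 + 1**2)/(-4 + 1) = (-7 + 1)/(-3) = -6*(-1/3) = 2)
(h*(-8))*8 = (2*(-8))*8 = -16*8 = -128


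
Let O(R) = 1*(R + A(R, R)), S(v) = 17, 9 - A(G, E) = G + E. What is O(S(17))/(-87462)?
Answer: 4/43731 ≈ 9.1468e-5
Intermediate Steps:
A(G, E) = 9 - E - G (A(G, E) = 9 - (G + E) = 9 - (E + G) = 9 + (-E - G) = 9 - E - G)
O(R) = 9 - R (O(R) = 1*(R + (9 - R - R)) = 1*(R + (9 - 2*R)) = 1*(9 - R) = 9 - R)
O(S(17))/(-87462) = (9 - 1*17)/(-87462) = (9 - 17)*(-1/87462) = -8*(-1/87462) = 4/43731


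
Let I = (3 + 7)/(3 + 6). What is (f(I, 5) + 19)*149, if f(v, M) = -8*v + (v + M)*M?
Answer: 18178/3 ≈ 6059.3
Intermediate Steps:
I = 10/9 ≈ 1.1111
f(v, M) = -8*v + M*(M + v) (f(v, M) = -8*v + (M + v)*M = -8*v + M*(M + v))
(f(I, 5) + 19)*149 = ((5² - 8*10/9 + 5*(10/9)) + 19)*149 = ((25 - 80/9 + 50/9) + 19)*149 = (65/3 + 19)*149 = (122/3)*149 = 18178/3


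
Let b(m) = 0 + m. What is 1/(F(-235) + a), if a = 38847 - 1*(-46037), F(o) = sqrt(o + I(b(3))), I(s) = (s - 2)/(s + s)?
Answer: 509304/43231762145 - I*sqrt(8454)/43231762145 ≈ 1.1781e-5 - 2.1268e-9*I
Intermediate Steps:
b(m) = m
I(s) = (-2 + s)/(2*s) (I(s) = (-2 + s)/((2*s)) = (-2 + s)*(1/(2*s)) = (-2 + s)/(2*s))
F(o) = sqrt(1/6 + o) (F(o) = sqrt(o + (1/2)*(-2 + 3)/3) = sqrt(o + (1/2)*(1/3)*1) = sqrt(o + 1/6) = sqrt(1/6 + o))
a = 84884 (a = 38847 + 46037 = 84884)
1/(F(-235) + a) = 1/(sqrt(6 + 36*(-235))/6 + 84884) = 1/(sqrt(6 - 8460)/6 + 84884) = 1/(sqrt(-8454)/6 + 84884) = 1/((I*sqrt(8454))/6 + 84884) = 1/(I*sqrt(8454)/6 + 84884) = 1/(84884 + I*sqrt(8454)/6)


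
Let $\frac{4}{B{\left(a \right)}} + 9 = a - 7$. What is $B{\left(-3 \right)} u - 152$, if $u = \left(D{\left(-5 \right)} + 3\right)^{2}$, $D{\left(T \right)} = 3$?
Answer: $- \frac{3032}{19} \approx -159.58$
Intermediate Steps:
$B{\left(a \right)} = \frac{4}{-16 + a}$ ($B{\left(a \right)} = \frac{4}{-9 + \left(a - 7\right)} = \frac{4}{-9 + \left(-7 + a\right)} = \frac{4}{-16 + a}$)
$u = 36$ ($u = \left(3 + 3\right)^{2} = 6^{2} = 36$)
$B{\left(-3 \right)} u - 152 = \frac{4}{-16 - 3} \cdot 36 - 152 = \frac{4}{-19} \cdot 36 - 152 = 4 \left(- \frac{1}{19}\right) 36 - 152 = \left(- \frac{4}{19}\right) 36 - 152 = - \frac{144}{19} - 152 = - \frac{3032}{19}$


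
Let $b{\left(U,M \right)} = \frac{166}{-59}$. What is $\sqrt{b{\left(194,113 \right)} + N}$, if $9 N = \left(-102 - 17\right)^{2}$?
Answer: $\frac{\sqrt{49206295}}{177} \approx 39.631$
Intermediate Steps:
$b{\left(U,M \right)} = - \frac{166}{59}$ ($b{\left(U,M \right)} = 166 \left(- \frac{1}{59}\right) = - \frac{166}{59}$)
$N = \frac{14161}{9}$ ($N = \frac{\left(-102 - 17\right)^{2}}{9} = \frac{\left(-119\right)^{2}}{9} = \frac{1}{9} \cdot 14161 = \frac{14161}{9} \approx 1573.4$)
$\sqrt{b{\left(194,113 \right)} + N} = \sqrt{- \frac{166}{59} + \frac{14161}{9}} = \sqrt{\frac{834005}{531}} = \frac{\sqrt{49206295}}{177}$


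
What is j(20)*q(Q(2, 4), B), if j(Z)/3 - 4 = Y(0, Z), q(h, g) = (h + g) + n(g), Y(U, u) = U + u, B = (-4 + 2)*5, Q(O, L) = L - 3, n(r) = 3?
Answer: -432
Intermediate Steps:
Q(O, L) = -3 + L
B = -10 (B = -2*5 = -10)
q(h, g) = 3 + g + h (q(h, g) = (h + g) + 3 = (g + h) + 3 = 3 + g + h)
j(Z) = 12 + 3*Z (j(Z) = 12 + 3*(0 + Z) = 12 + 3*Z)
j(20)*q(Q(2, 4), B) = (12 + 3*20)*(3 - 10 + (-3 + 4)) = (12 + 60)*(3 - 10 + 1) = 72*(-6) = -432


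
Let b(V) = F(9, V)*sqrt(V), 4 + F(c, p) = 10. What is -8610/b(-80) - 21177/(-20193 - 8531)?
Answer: 21177/28724 + 287*I*sqrt(5)/4 ≈ 0.73726 + 160.44*I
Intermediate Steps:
F(c, p) = 6 (F(c, p) = -4 + 10 = 6)
b(V) = 6*sqrt(V)
-8610/b(-80) - 21177/(-20193 - 8531) = -8610*(-I*sqrt(5)/120) - 21177/(-20193 - 8531) = -8610*(-I*sqrt(5)/120) - 21177/(-28724) = -8610*(-I*sqrt(5)/120) - 21177*(-1/28724) = -(-287)*I*sqrt(5)/4 + 21177/28724 = 287*I*sqrt(5)/4 + 21177/28724 = 21177/28724 + 287*I*sqrt(5)/4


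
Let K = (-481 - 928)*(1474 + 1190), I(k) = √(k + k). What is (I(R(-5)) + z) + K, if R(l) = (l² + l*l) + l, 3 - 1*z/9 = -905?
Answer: -3745404 + 3*√10 ≈ -3.7454e+6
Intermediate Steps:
z = 8172 (z = 27 - 9*(-905) = 27 + 8145 = 8172)
R(l) = l + 2*l² (R(l) = (l² + l²) + l = 2*l² + l = l + 2*l²)
I(k) = √2*√k (I(k) = √(2*k) = √2*√k)
K = -3753576 (K = -1409*2664 = -3753576)
(I(R(-5)) + z) + K = (√2*√(-5*(1 + 2*(-5))) + 8172) - 3753576 = (√2*√(-5*(1 - 10)) + 8172) - 3753576 = (√2*√(-5*(-9)) + 8172) - 3753576 = (√2*√45 + 8172) - 3753576 = (√2*(3*√5) + 8172) - 3753576 = (3*√10 + 8172) - 3753576 = (8172 + 3*√10) - 3753576 = -3745404 + 3*√10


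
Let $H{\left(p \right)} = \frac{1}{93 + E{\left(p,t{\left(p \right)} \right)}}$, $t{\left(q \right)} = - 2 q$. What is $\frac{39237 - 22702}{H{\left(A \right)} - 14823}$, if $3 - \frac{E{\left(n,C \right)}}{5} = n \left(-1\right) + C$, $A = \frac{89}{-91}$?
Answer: $- \frac{140431755}{125891648} \approx -1.1155$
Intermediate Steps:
$A = - \frac{89}{91}$ ($A = 89 \left(- \frac{1}{91}\right) = - \frac{89}{91} \approx -0.97802$)
$E{\left(n,C \right)} = 15 - 5 C + 5 n$ ($E{\left(n,C \right)} = 15 - 5 \left(n \left(-1\right) + C\right) = 15 - 5 \left(- n + C\right) = 15 - 5 \left(C - n\right) = 15 - \left(- 5 n + 5 C\right) = 15 - 5 C + 5 n$)
$H{\left(p \right)} = \frac{1}{108 + 15 p}$ ($H{\left(p \right)} = \frac{1}{93 + \left(15 - 5 \left(- 2 p\right) + 5 p\right)} = \frac{1}{93 + \left(15 + 10 p + 5 p\right)} = \frac{1}{93 + \left(15 + 15 p\right)} = \frac{1}{108 + 15 p}$)
$\frac{39237 - 22702}{H{\left(A \right)} - 14823} = \frac{39237 - 22702}{\frac{1}{3 \left(36 + 5 \left(- \frac{89}{91}\right)\right)} - 14823} = \frac{16535}{\frac{1}{3 \left(36 - \frac{445}{91}\right)} - 14823} = \frac{16535}{\frac{1}{3 \cdot \frac{2831}{91}} - 14823} = \frac{16535}{\frac{1}{3} \cdot \frac{91}{2831} - 14823} = \frac{16535}{\frac{91}{8493} - 14823} = \frac{16535}{- \frac{125891648}{8493}} = 16535 \left(- \frac{8493}{125891648}\right) = - \frac{140431755}{125891648}$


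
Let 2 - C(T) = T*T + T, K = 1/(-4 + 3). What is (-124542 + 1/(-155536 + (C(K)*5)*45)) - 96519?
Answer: -34283466247/155086 ≈ -2.2106e+5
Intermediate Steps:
K = -1 (K = 1/(-1) = -1)
C(T) = 2 - T - T² (C(T) = 2 - (T*T + T) = 2 - (T² + T) = 2 - (T + T²) = 2 + (-T - T²) = 2 - T - T²)
(-124542 + 1/(-155536 + (C(K)*5)*45)) - 96519 = (-124542 + 1/(-155536 + ((2 - 1*(-1) - 1*(-1)²)*5)*45)) - 96519 = (-124542 + 1/(-155536 + ((2 + 1 - 1*1)*5)*45)) - 96519 = (-124542 + 1/(-155536 + ((2 + 1 - 1)*5)*45)) - 96519 = (-124542 + 1/(-155536 + (2*5)*45)) - 96519 = (-124542 + 1/(-155536 + 10*45)) - 96519 = (-124542 + 1/(-155536 + 450)) - 96519 = (-124542 + 1/(-155086)) - 96519 = (-124542 - 1/155086) - 96519 = -19314720613/155086 - 96519 = -34283466247/155086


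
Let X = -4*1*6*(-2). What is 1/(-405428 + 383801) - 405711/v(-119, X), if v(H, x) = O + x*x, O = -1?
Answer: -8774314100/49806981 ≈ -176.17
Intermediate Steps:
X = 48 (X = -24*(-2) = -4*(-12) = 48)
v(H, x) = -1 + x² (v(H, x) = -1 + x*x = -1 + x²)
1/(-405428 + 383801) - 405711/v(-119, X) = 1/(-405428 + 383801) - 405711/(-1 + 48²) = 1/(-21627) - 405711/(-1 + 2304) = -1/21627 - 405711/2303 = -8774314100/49806981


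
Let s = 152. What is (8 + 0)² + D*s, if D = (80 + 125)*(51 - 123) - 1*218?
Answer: -2276592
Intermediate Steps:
D = -14978 (D = 205*(-72) - 218 = -14760 - 218 = -14978)
(8 + 0)² + D*s = (8 + 0)² - 14978*152 = 8² - 2276656 = 64 - 2276656 = -2276592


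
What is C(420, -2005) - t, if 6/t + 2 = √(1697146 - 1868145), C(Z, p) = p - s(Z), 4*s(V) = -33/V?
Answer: -9142870507/4560080 + 2*I*√170999/57001 ≈ -2005.0 + 0.014509*I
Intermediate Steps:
s(V) = -33/(4*V) (s(V) = (-33/V)/4 = -33/(4*V))
C(Z, p) = p + 33/(4*Z) (C(Z, p) = p - (-33)/(4*Z) = p + 33/(4*Z))
t = 6/(-2 + I*√170999) (t = 6/(-2 + √(1697146 - 1868145)) = 6/(-2 + √(-170999)) = 6/(-2 + I*√170999) ≈ -7.0174e-5 - 0.014509*I)
C(420, -2005) - t = (-2005 + (33/4)/420) - (-4/57001 - 2*I*√170999/57001) = (-2005 + (33/4)*(1/420)) + (4/57001 + 2*I*√170999/57001) = (-2005 + 11/560) + (4/57001 + 2*I*√170999/57001) = -1122789/560 + (4/57001 + 2*I*√170999/57001) = -9142870507/4560080 + 2*I*√170999/57001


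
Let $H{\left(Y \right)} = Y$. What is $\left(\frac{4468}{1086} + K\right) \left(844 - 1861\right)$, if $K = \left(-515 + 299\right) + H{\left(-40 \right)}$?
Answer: $\frac{46366386}{181} \approx 2.5617 \cdot 10^{5}$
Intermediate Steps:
$K = -256$ ($K = \left(-515 + 299\right) - 40 = -216 - 40 = -256$)
$\left(\frac{4468}{1086} + K\right) \left(844 - 1861\right) = \left(\frac{4468}{1086} - 256\right) \left(844 - 1861\right) = \left(4468 \cdot \frac{1}{1086} - 256\right) \left(-1017\right) = \left(\frac{2234}{543} - 256\right) \left(-1017\right) = \left(- \frac{136774}{543}\right) \left(-1017\right) = \frac{46366386}{181}$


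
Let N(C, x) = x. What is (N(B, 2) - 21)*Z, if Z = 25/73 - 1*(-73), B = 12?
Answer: -101726/73 ≈ -1393.5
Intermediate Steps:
Z = 5354/73 (Z = 25*(1/73) + 73 = 25/73 + 73 = 5354/73 ≈ 73.342)
(N(B, 2) - 21)*Z = (2 - 21)*(5354/73) = -19*5354/73 = -101726/73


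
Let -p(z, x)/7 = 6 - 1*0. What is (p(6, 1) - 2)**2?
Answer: 1936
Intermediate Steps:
p(z, x) = -42 (p(z, x) = -7*(6 - 1*0) = -7*(6 + 0) = -7*6 = -42)
(p(6, 1) - 2)**2 = (-42 - 2)**2 = (-44)**2 = 1936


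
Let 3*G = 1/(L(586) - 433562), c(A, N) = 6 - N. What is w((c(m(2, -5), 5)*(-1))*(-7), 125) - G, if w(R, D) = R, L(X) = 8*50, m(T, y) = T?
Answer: 9096403/1299486 ≈ 7.0000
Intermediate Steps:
L(X) = 400
G = -1/1299486 (G = 1/(3*(400 - 433562)) = (⅓)/(-433162) = (⅓)*(-1/433162) = -1/1299486 ≈ -7.6954e-7)
w((c(m(2, -5), 5)*(-1))*(-7), 125) - G = ((6 - 1*5)*(-1))*(-7) - 1*(-1/1299486) = ((6 - 5)*(-1))*(-7) + 1/1299486 = (1*(-1))*(-7) + 1/1299486 = -1*(-7) + 1/1299486 = 7 + 1/1299486 = 9096403/1299486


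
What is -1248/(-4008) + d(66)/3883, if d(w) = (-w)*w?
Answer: -47776/58951 ≈ -0.81044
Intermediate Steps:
d(w) = -w**2
-1248/(-4008) + d(66)/3883 = -1248/(-4008) - 1*66**2/3883 = -1248*(-1/4008) - 1*4356*(1/3883) = 52/167 - 4356*1/3883 = 52/167 - 396/353 = -47776/58951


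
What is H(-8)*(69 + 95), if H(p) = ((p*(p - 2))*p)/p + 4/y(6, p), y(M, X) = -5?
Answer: 64944/5 ≈ 12989.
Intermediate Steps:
H(p) = -4/5 + p*(-2 + p) (H(p) = ((p*(p - 2))*p)/p + 4/(-5) = ((p*(-2 + p))*p)/p + 4*(-1/5) = (p**2*(-2 + p))/p - 4/5 = p*(-2 + p) - 4/5 = -4/5 + p*(-2 + p))
H(-8)*(69 + 95) = (-4/5 + (-8)**2 - 2*(-8))*(69 + 95) = (-4/5 + 64 + 16)*164 = (396/5)*164 = 64944/5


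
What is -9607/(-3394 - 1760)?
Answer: 9607/5154 ≈ 1.8640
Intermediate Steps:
-9607/(-3394 - 1760) = -9607/(-5154) = -9607*(-1/5154) = 9607/5154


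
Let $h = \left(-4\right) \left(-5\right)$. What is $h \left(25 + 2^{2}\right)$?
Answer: $580$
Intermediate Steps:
$h = 20$
$h \left(25 + 2^{2}\right) = 20 \left(25 + 2^{2}\right) = 20 \left(25 + 4\right) = 20 \cdot 29 = 580$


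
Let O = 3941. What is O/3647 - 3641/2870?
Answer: -281151/1495270 ≈ -0.18803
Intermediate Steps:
O/3647 - 3641/2870 = 3941/3647 - 3641/2870 = 3941*(1/3647) - 3641*1/2870 = 563/521 - 3641/2870 = -281151/1495270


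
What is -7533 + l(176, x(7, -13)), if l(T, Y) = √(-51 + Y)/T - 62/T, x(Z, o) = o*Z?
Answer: -662935/88 + I*√142/176 ≈ -7533.4 + 0.067707*I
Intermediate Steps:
x(Z, o) = Z*o
l(T, Y) = -62/T + √(-51 + Y)/T (l(T, Y) = √(-51 + Y)/T - 62/T = -62/T + √(-51 + Y)/T)
-7533 + l(176, x(7, -13)) = -7533 + (-62 + √(-51 + 7*(-13)))/176 = -7533 + (-62 + √(-51 - 91))/176 = -7533 + (-62 + √(-142))/176 = -7533 + (-62 + I*√142)/176 = -7533 + (-31/88 + I*√142/176) = -662935/88 + I*√142/176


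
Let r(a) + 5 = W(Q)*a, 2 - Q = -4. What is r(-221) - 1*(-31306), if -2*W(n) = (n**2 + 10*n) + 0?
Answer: 41909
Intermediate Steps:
Q = 6 (Q = 2 - 1*(-4) = 2 + 4 = 6)
W(n) = -5*n - n**2/2 (W(n) = -((n**2 + 10*n) + 0)/2 = -(n**2 + 10*n)/2 = -5*n - n**2/2)
r(a) = -5 - 48*a (r(a) = -5 + (-1/2*6*(10 + 6))*a = -5 + (-1/2*6*16)*a = -5 - 48*a)
r(-221) - 1*(-31306) = (-5 - 48*(-221)) - 1*(-31306) = (-5 + 10608) + 31306 = 10603 + 31306 = 41909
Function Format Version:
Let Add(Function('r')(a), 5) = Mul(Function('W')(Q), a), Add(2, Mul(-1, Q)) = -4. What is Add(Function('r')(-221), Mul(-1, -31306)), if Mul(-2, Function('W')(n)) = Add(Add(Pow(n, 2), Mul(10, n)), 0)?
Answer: 41909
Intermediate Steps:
Q = 6 (Q = Add(2, Mul(-1, -4)) = Add(2, 4) = 6)
Function('W')(n) = Add(Mul(-5, n), Mul(Rational(-1, 2), Pow(n, 2))) (Function('W')(n) = Mul(Rational(-1, 2), Add(Add(Pow(n, 2), Mul(10, n)), 0)) = Mul(Rational(-1, 2), Add(Pow(n, 2), Mul(10, n))) = Add(Mul(-5, n), Mul(Rational(-1, 2), Pow(n, 2))))
Function('r')(a) = Add(-5, Mul(-48, a)) (Function('r')(a) = Add(-5, Mul(Mul(Rational(-1, 2), 6, Add(10, 6)), a)) = Add(-5, Mul(Mul(Rational(-1, 2), 6, 16), a)) = Add(-5, Mul(-48, a)))
Add(Function('r')(-221), Mul(-1, -31306)) = Add(Add(-5, Mul(-48, -221)), Mul(-1, -31306)) = Add(Add(-5, 10608), 31306) = Add(10603, 31306) = 41909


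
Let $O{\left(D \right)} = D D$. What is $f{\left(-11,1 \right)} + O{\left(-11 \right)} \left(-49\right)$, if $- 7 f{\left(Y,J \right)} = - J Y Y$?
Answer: $- \frac{41382}{7} \approx -5911.7$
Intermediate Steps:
$f{\left(Y,J \right)} = \frac{J Y^{2}}{7}$ ($f{\left(Y,J \right)} = - \frac{- J Y Y}{7} = - \frac{\left(-1\right) J Y^{2}}{7} = \frac{J Y^{2}}{7}$)
$O{\left(D \right)} = D^{2}$
$f{\left(-11,1 \right)} + O{\left(-11 \right)} \left(-49\right) = \frac{1}{7} \cdot 1 \left(-11\right)^{2} + \left(-11\right)^{2} \left(-49\right) = \frac{1}{7} \cdot 1 \cdot 121 + 121 \left(-49\right) = \frac{121}{7} - 5929 = - \frac{41382}{7}$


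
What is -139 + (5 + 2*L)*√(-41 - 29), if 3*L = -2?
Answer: -139 + 11*I*√70/3 ≈ -139.0 + 30.678*I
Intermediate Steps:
L = -⅔ (L = (⅓)*(-2) = -⅔ ≈ -0.66667)
-139 + (5 + 2*L)*√(-41 - 29) = -139 + (5 + 2*(-⅔))*√(-41 - 29) = -139 + (5 - 4/3)*√(-70) = -139 + 11*(I*√70)/3 = -139 + 11*I*√70/3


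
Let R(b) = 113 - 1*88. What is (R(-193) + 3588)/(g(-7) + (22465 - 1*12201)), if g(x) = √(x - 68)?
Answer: 37083832/105349771 - 18065*I*√3/105349771 ≈ 0.35201 - 0.00029701*I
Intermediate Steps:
g(x) = √(-68 + x)
R(b) = 25 (R(b) = 113 - 88 = 25)
(R(-193) + 3588)/(g(-7) + (22465 - 1*12201)) = (25 + 3588)/(√(-68 - 7) + (22465 - 1*12201)) = 3613/(√(-75) + (22465 - 12201)) = 3613/(5*I*√3 + 10264) = 3613/(10264 + 5*I*√3)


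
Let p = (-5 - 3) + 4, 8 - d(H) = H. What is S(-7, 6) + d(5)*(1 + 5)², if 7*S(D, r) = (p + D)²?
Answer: 877/7 ≈ 125.29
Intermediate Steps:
d(H) = 8 - H
p = -4 (p = -8 + 4 = -4)
S(D, r) = (-4 + D)²/7
S(-7, 6) + d(5)*(1 + 5)² = (-4 - 7)²/7 + (8 - 1*5)*(1 + 5)² = (⅐)*(-11)² + (8 - 5)*6² = (⅐)*121 + 3*36 = 121/7 + 108 = 877/7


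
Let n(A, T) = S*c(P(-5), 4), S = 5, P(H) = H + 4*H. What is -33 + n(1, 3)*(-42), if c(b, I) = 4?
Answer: -873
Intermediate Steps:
P(H) = 5*H
n(A, T) = 20 (n(A, T) = 5*4 = 20)
-33 + n(1, 3)*(-42) = -33 + 20*(-42) = -33 - 840 = -873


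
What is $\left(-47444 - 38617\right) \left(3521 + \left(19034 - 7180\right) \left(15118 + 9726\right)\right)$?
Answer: $-25345334304117$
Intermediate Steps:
$\left(-47444 - 38617\right) \left(3521 + \left(19034 - 7180\right) \left(15118 + 9726\right)\right) = \left(-47444 - 38617\right) \left(3521 + 11854 \cdot 24844\right) = - 86061 \left(3521 + 294500776\right) = \left(-86061\right) 294504297 = -25345334304117$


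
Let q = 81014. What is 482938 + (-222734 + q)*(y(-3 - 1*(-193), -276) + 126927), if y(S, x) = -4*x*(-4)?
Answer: -17361775982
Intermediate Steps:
y(S, x) = 16*x
482938 + (-222734 + q)*(y(-3 - 1*(-193), -276) + 126927) = 482938 + (-222734 + 81014)*(16*(-276) + 126927) = 482938 - 141720*(-4416 + 126927) = 482938 - 141720*122511 = 482938 - 17362258920 = -17361775982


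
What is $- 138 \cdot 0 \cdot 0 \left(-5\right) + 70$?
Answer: $70$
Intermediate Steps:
$- 138 \cdot 0 \cdot 0 \left(-5\right) + 70 = - 138 \cdot 0 \left(-5\right) + 70 = \left(-138\right) 0 + 70 = 0 + 70 = 70$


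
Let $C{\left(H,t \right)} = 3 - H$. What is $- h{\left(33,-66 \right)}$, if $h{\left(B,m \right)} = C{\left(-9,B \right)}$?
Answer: $-12$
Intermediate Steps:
$h{\left(B,m \right)} = 12$ ($h{\left(B,m \right)} = 3 - -9 = 3 + 9 = 12$)
$- h{\left(33,-66 \right)} = \left(-1\right) 12 = -12$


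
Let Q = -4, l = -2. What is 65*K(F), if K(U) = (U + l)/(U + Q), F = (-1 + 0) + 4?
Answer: -65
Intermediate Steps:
F = 3 (F = -1 + 4 = 3)
K(U) = (-2 + U)/(-4 + U) (K(U) = (U - 2)/(U - 4) = (-2 + U)/(-4 + U))
65*K(F) = 65*((-2 + 3)/(-4 + 3)) = 65*(1/(-1)) = 65*(-1*1) = 65*(-1) = -65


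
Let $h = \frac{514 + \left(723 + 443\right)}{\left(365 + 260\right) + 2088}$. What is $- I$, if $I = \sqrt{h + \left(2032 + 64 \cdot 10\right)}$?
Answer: $- \frac{8 \sqrt{307366622}}{2713} \approx -51.697$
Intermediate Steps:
$h = \frac{1680}{2713}$ ($h = \frac{514 + 1166}{625 + 2088} = \frac{1680}{2713} \approx 0.61924$)
$I = \frac{8 \sqrt{307366622}}{2713}$ ($I = \sqrt{\frac{1680}{2713} + \left(2032 + 64 \cdot 10\right)} = \sqrt{\frac{1680}{2713} + \left(2032 + 640\right)} = \sqrt{\frac{1680}{2713} + 2672} = \sqrt{\frac{7250816}{2713}} = \frac{8 \sqrt{307366622}}{2713} \approx 51.697$)
$- I = - \frac{8 \sqrt{307366622}}{2713}$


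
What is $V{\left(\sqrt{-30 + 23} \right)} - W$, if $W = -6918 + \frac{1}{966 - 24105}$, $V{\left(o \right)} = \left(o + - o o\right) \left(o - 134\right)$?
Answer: $\frac{138209248}{23139} - 127 i \sqrt{7} \approx 5973.0 - 336.01 i$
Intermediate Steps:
$V{\left(o \right)} = \left(-134 + o\right) \left(o - o^{2}\right)$ ($V{\left(o \right)} = \left(o - o^{2}\right) \left(-134 + o\right) = \left(-134 + o\right) \left(o - o^{2}\right)$)
$W = - \frac{160075603}{23139}$ ($W = -6918 + \frac{1}{966 - 24105} = -6918 + \frac{1}{-23139} = -6918 - \frac{1}{23139} = - \frac{160075603}{23139} \approx -6918.0$)
$V{\left(\sqrt{-30 + 23} \right)} - W = \sqrt{-30 + 23} \left(-134 - \left(\sqrt{-30 + 23}\right)^{2} + 135 \sqrt{-30 + 23}\right) - - \frac{160075603}{23139} = \sqrt{-7} \left(-134 - \left(\sqrt{-7}\right)^{2} + 135 \sqrt{-7}\right) + \frac{160075603}{23139} = i \sqrt{7} \left(-134 - \left(i \sqrt{7}\right)^{2} + 135 i \sqrt{7}\right) + \frac{160075603}{23139} = i \sqrt{7} \left(-134 - -7 + 135 i \sqrt{7}\right) + \frac{160075603}{23139} = i \sqrt{7} \left(-134 + 7 + 135 i \sqrt{7}\right) + \frac{160075603}{23139} = i \sqrt{7} \left(-127 + 135 i \sqrt{7}\right) + \frac{160075603}{23139} = \frac{160075603}{23139} + i \sqrt{7} \left(-127 + 135 i \sqrt{7}\right)$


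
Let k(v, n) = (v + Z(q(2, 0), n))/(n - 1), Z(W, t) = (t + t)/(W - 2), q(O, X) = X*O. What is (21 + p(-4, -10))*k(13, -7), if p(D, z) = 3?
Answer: -60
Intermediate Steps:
q(O, X) = O*X
Z(W, t) = 2*t/(-2 + W) (Z(W, t) = (2*t)/(-2 + W) = 2*t/(-2 + W))
k(v, n) = (v - n)/(-1 + n) (k(v, n) = (v + 2*n/(-2 + 2*0))/(n - 1) = (v + 2*n/(-2 + 0))/(-1 + n) = (v + 2*n/(-2))/(-1 + n) = (v + 2*n*(-½))/(-1 + n) = (v - n)/(-1 + n))
(21 + p(-4, -10))*k(13, -7) = (21 + 3)*((13 - 1*(-7))/(-1 - 7)) = 24*((13 + 7)/(-8)) = 24*(-⅛*20) = 24*(-5/2) = -60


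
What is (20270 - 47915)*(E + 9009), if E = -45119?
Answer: 998260950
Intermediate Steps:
(20270 - 47915)*(E + 9009) = (20270 - 47915)*(-45119 + 9009) = -27645*(-36110) = 998260950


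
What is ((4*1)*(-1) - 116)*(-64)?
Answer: 7680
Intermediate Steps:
((4*1)*(-1) - 116)*(-64) = (4*(-1) - 116)*(-64) = (-4 - 116)*(-64) = -120*(-64) = 7680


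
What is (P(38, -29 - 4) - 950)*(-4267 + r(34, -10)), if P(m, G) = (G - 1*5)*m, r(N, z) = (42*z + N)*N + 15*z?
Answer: 41993154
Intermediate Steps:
r(N, z) = 15*z + N*(N + 42*z) (r(N, z) = (N + 42*z)*N + 15*z = N*(N + 42*z) + 15*z = 15*z + N*(N + 42*z))
P(m, G) = m*(-5 + G) (P(m, G) = (G - 5)*m = (-5 + G)*m = m*(-5 + G))
(P(38, -29 - 4) - 950)*(-4267 + r(34, -10)) = (38*(-5 + (-29 - 4)) - 950)*(-4267 + (34² + 15*(-10) + 42*34*(-10))) = (38*(-5 - 33) - 950)*(-4267 + (1156 - 150 - 14280)) = (38*(-38) - 950)*(-4267 - 13274) = (-1444 - 950)*(-17541) = -2394*(-17541) = 41993154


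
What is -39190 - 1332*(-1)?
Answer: -37858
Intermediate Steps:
-39190 - 1332*(-1) = -39190 + 1332 = -37858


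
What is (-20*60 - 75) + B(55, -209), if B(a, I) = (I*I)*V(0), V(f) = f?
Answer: -1275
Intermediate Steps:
B(a, I) = 0 (B(a, I) = (I*I)*0 = I²*0 = 0)
(-20*60 - 75) + B(55, -209) = (-20*60 - 75) + 0 = (-1200 - 75) + 0 = -1275 + 0 = -1275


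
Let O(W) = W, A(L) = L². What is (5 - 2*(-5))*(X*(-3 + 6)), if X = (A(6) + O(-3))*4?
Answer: 5940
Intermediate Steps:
X = 132 (X = (6² - 3)*4 = (36 - 3)*4 = 33*4 = 132)
(5 - 2*(-5))*(X*(-3 + 6)) = (5 - 2*(-5))*(132*(-3 + 6)) = (5 + 10)*(132*3) = 15*396 = 5940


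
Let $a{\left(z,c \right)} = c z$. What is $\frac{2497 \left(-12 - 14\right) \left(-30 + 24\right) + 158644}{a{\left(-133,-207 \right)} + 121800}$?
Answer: $\frac{548176}{149331} \approx 3.6709$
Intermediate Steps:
$\frac{2497 \left(-12 - 14\right) \left(-30 + 24\right) + 158644}{a{\left(-133,-207 \right)} + 121800} = \frac{2497 \left(-12 - 14\right) \left(-30 + 24\right) + 158644}{\left(-207\right) \left(-133\right) + 121800} = \frac{2497 \left(\left(-26\right) \left(-6\right)\right) + 158644}{27531 + 121800} = \frac{2497 \cdot 156 + 158644}{149331} = \left(389532 + 158644\right) \frac{1}{149331} = 548176 \cdot \frac{1}{149331} = \frac{548176}{149331}$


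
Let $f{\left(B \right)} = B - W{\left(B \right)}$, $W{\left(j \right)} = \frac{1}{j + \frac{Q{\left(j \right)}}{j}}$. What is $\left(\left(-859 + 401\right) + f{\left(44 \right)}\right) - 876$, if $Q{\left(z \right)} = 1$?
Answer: $- \frac{2498774}{1937} \approx -1290.0$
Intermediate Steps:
$W{\left(j \right)} = \frac{1}{j + \frac{1}{j}}$ ($W{\left(j \right)} = \frac{1}{j + 1 \frac{1}{j}} = \frac{1}{j + \frac{1}{j}}$)
$f{\left(B \right)} = B - \frac{B}{1 + B^{2}}$
$\left(\left(-859 + 401\right) + f{\left(44 \right)}\right) - 876 = \left(\left(-859 + 401\right) + \frac{44^{3}}{1 + 44^{2}}\right) - 876 = \left(-458 + \frac{85184}{1 + 1936}\right) - 876 = \left(-458 + \frac{85184}{1937}\right) - 876 = - \frac{801962}{1937} - 876 = - \frac{2498774}{1937}$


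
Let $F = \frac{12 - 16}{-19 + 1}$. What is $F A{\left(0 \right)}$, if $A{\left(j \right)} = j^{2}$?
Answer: $0$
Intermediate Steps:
$F = \frac{2}{9}$ ($F = - \frac{4}{-18} = \left(-4\right) \left(- \frac{1}{18}\right) = \frac{2}{9} \approx 0.22222$)
$F A{\left(0 \right)} = \frac{2 \cdot 0^{2}}{9} = \frac{2}{9} \cdot 0 = 0$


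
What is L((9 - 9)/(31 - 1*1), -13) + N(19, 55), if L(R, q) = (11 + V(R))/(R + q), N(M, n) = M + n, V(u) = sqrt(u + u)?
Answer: 951/13 ≈ 73.154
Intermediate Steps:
V(u) = sqrt(2)*sqrt(u) (V(u) = sqrt(2*u) = sqrt(2)*sqrt(u))
L(R, q) = (11 + sqrt(2)*sqrt(R))/(R + q)
L((9 - 9)/(31 - 1*1), -13) + N(19, 55) = (11 + sqrt(2)*sqrt((9 - 9)/(31 - 1*1)))/((9 - 9)/(31 - 1*1) - 13) + (19 + 55) = (11 + sqrt(2)*sqrt(0/(31 - 1)))/(0/(31 - 1) - 13) + 74 = (11 + sqrt(2)*sqrt(0/30))/(0/30 - 13) + 74 = (11 + sqrt(2)*sqrt(0*(1/30)))/(0*(1/30) - 13) + 74 = (11 + sqrt(2)*sqrt(0))/(0 - 13) + 74 = (11 + sqrt(2)*0)/(-13) + 74 = -(11 + 0)/13 + 74 = -1/13*11 + 74 = -11/13 + 74 = 951/13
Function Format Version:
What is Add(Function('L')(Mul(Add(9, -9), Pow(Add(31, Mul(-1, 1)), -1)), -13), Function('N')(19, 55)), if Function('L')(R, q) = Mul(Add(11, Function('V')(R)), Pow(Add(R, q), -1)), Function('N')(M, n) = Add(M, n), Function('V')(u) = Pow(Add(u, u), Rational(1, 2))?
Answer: Rational(951, 13) ≈ 73.154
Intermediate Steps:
Function('V')(u) = Mul(Pow(2, Rational(1, 2)), Pow(u, Rational(1, 2))) (Function('V')(u) = Pow(Mul(2, u), Rational(1, 2)) = Mul(Pow(2, Rational(1, 2)), Pow(u, Rational(1, 2))))
Function('L')(R, q) = Mul(Pow(Add(R, q), -1), Add(11, Mul(Pow(2, Rational(1, 2)), Pow(R, Rational(1, 2))))) (Function('L')(R, q) = Mul(Add(11, Mul(Pow(2, Rational(1, 2)), Pow(R, Rational(1, 2)))), Pow(Add(R, q), -1)) = Mul(Pow(Add(R, q), -1), Add(11, Mul(Pow(2, Rational(1, 2)), Pow(R, Rational(1, 2))))))
Add(Function('L')(Mul(Add(9, -9), Pow(Add(31, Mul(-1, 1)), -1)), -13), Function('N')(19, 55)) = Add(Mul(Pow(Add(Mul(Add(9, -9), Pow(Add(31, Mul(-1, 1)), -1)), -13), -1), Add(11, Mul(Pow(2, Rational(1, 2)), Pow(Mul(Add(9, -9), Pow(Add(31, Mul(-1, 1)), -1)), Rational(1, 2))))), Add(19, 55)) = Add(Mul(Pow(Add(Mul(0, Pow(Add(31, -1), -1)), -13), -1), Add(11, Mul(Pow(2, Rational(1, 2)), Pow(Mul(0, Pow(Add(31, -1), -1)), Rational(1, 2))))), 74) = Add(Mul(Pow(Add(Mul(0, Pow(30, -1)), -13), -1), Add(11, Mul(Pow(2, Rational(1, 2)), Pow(Mul(0, Pow(30, -1)), Rational(1, 2))))), 74) = Add(Mul(Pow(Add(Mul(0, Rational(1, 30)), -13), -1), Add(11, Mul(Pow(2, Rational(1, 2)), Pow(Mul(0, Rational(1, 30)), Rational(1, 2))))), 74) = Add(Mul(Pow(Add(0, -13), -1), Add(11, Mul(Pow(2, Rational(1, 2)), Pow(0, Rational(1, 2))))), 74) = Add(Mul(Pow(-13, -1), Add(11, Mul(Pow(2, Rational(1, 2)), 0))), 74) = Add(Mul(Rational(-1, 13), Add(11, 0)), 74) = Add(Mul(Rational(-1, 13), 11), 74) = Add(Rational(-11, 13), 74) = Rational(951, 13)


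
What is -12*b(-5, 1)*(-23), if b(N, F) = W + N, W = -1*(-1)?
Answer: -1104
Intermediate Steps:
W = 1
b(N, F) = 1 + N
-12*b(-5, 1)*(-23) = -12*(1 - 5)*(-23) = -12*(-4)*(-23) = 48*(-23) = -1104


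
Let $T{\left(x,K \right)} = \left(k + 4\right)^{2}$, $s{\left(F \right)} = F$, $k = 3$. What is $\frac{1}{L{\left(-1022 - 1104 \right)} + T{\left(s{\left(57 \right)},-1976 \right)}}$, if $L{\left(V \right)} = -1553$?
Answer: $- \frac{1}{1504} \approx -0.00066489$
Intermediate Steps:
$T{\left(x,K \right)} = 49$ ($T{\left(x,K \right)} = \left(3 + 4\right)^{2} = 7^{2} = 49$)
$\frac{1}{L{\left(-1022 - 1104 \right)} + T{\left(s{\left(57 \right)},-1976 \right)}} = \frac{1}{-1553 + 49} = \frac{1}{-1504} = - \frac{1}{1504}$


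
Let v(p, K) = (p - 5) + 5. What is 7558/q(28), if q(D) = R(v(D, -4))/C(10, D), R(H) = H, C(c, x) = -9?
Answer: -34011/14 ≈ -2429.4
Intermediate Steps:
v(p, K) = p (v(p, K) = (-5 + p) + 5 = p)
q(D) = -D/9 (q(D) = D/(-9) = D*(-1/9) = -D/9)
7558/q(28) = 7558/((-1/9*28)) = 7558/(-28/9) = 7558*(-9/28) = -34011/14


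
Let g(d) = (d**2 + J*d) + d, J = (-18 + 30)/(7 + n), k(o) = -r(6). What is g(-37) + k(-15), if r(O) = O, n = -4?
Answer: 1178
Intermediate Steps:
k(o) = -6 (k(o) = -1*6 = -6)
J = 4 (J = (-18 + 30)/(7 - 4) = 12/3 = 12*(1/3) = 4)
g(d) = d**2 + 5*d (g(d) = (d**2 + 4*d) + d = d**2 + 5*d)
g(-37) + k(-15) = -37*(5 - 37) - 6 = -37*(-32) - 6 = 1184 - 6 = 1178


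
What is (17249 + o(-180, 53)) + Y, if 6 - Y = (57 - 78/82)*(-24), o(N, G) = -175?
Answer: 755432/41 ≈ 18425.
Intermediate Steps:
Y = 55398/41 (Y = 6 - (57 - 78/82)*(-24) = 6 - (57 - 78*1/82)*(-24) = 6 - (57 - 39/41)*(-24) = 6 - 2298*(-24)/41 = 6 - 1*(-55152/41) = 6 + 55152/41 = 55398/41 ≈ 1351.2)
(17249 + o(-180, 53)) + Y = (17249 - 175) + 55398/41 = 17074 + 55398/41 = 755432/41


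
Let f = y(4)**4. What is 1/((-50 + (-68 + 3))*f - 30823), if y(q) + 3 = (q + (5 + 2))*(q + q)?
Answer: -1/6003102698 ≈ -1.6658e-10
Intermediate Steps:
y(q) = -3 + 2*q*(7 + q) (y(q) = -3 + (q + (5 + 2))*(q + q) = -3 + (q + 7)*(2*q) = -3 + (7 + q)*(2*q) = -3 + 2*q*(7 + q))
f = 52200625 (f = (-3 + 2*4**2 + 14*4)**4 = (-3 + 2*16 + 56)**4 = (-3 + 32 + 56)**4 = 85**4 = 52200625)
1/((-50 + (-68 + 3))*f - 30823) = 1/((-50 + (-68 + 3))*52200625 - 30823) = 1/((-50 - 65)*52200625 - 30823) = 1/(-115*52200625 - 30823) = 1/(-6003071875 - 30823) = 1/(-6003102698) = -1/6003102698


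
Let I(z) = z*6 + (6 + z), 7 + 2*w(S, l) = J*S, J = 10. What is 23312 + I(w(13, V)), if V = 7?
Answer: 47497/2 ≈ 23749.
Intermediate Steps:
w(S, l) = -7/2 + 5*S (w(S, l) = -7/2 + (10*S)/2 = -7/2 + 5*S)
I(z) = 6 + 7*z (I(z) = 6*z + (6 + z) = 6 + 7*z)
23312 + I(w(13, V)) = 23312 + (6 + 7*(-7/2 + 5*13)) = 23312 + (6 + 7*(-7/2 + 65)) = 23312 + (6 + 7*(123/2)) = 23312 + (6 + 861/2) = 23312 + 873/2 = 47497/2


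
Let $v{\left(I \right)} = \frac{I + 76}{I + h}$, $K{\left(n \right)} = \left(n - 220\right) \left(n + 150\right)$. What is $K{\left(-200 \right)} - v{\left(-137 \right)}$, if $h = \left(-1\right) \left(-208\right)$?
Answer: $\frac{1491061}{71} \approx 21001.0$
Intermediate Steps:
$K{\left(n \right)} = \left(-220 + n\right) \left(150 + n\right)$
$h = 208$
$v{\left(I \right)} = \frac{76 + I}{208 + I}$ ($v{\left(I \right)} = \frac{I + 76}{I + 208} = \frac{76 + I}{208 + I}$)
$K{\left(-200 \right)} - v{\left(-137 \right)} = \left(-33000 + \left(-200\right)^{2} - -14000\right) - \frac{76 - 137}{208 - 137} = \left(-33000 + 40000 + 14000\right) - \frac{1}{71} \left(-61\right) = 21000 - \frac{1}{71} \left(-61\right) = 21000 - - \frac{61}{71} = 21000 + \frac{61}{71} = \frac{1491061}{71}$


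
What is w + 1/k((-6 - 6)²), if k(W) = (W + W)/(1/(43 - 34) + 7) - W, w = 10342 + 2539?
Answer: 2666365/207 ≈ 12881.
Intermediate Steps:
w = 12881
k(W) = -23*W/32 (k(W) = (2*W)/(1/9 + 7) - W = (2*W)/(⅑ + 7) - W = (2*W)/(64/9) - W = (2*W)*(9/64) - W = 9*W/32 - W = -23*W/32)
w + 1/k((-6 - 6)²) = 12881 + 1/(-23*(-6 - 6)²/32) = 12881 + 1/(-23/32*(-12)²) = 12881 + 1/(-23/32*144) = 12881 + 1/(-207/2) = 12881 - 2/207 = 2666365/207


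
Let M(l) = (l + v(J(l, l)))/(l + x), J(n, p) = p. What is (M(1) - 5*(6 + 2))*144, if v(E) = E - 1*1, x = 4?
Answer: -28656/5 ≈ -5731.2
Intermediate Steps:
v(E) = -1 + E (v(E) = E - 1 = -1 + E)
M(l) = (-1 + 2*l)/(4 + l) (M(l) = (l + (-1 + l))/(l + 4) = (-1 + 2*l)/(4 + l))
(M(1) - 5*(6 + 2))*144 = ((-1 + 2*1)/(4 + 1) - 5*(6 + 2))*144 = ((-1 + 2)/5 - 5*8)*144 = ((⅕)*1 - 40)*144 = (⅕ - 40)*144 = -199/5*144 = -28656/5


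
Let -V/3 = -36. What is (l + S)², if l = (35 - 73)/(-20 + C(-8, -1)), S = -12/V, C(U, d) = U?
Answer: 24649/15876 ≈ 1.5526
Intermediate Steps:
V = 108 (V = -3*(-36) = 108)
S = -⅑ (S = -12/108 = -12*1/108 = -⅑ ≈ -0.11111)
l = 19/14 (l = (35 - 73)/(-20 - 8) = -38/(-28) = -38*(-1/28) = 19/14 ≈ 1.3571)
(l + S)² = (19/14 - ⅑)² = (157/126)² = 24649/15876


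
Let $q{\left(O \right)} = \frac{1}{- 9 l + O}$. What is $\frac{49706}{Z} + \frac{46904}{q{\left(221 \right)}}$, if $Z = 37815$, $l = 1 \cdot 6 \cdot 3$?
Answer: $\frac{104646860546}{37815} \approx 2.7673 \cdot 10^{6}$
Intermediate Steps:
$l = 18$ ($l = 6 \cdot 3 = 18$)
$q{\left(O \right)} = \frac{1}{-162 + O}$ ($q{\left(O \right)} = \frac{1}{\left(-9\right) 18 + O} = \frac{1}{-162 + O}$)
$\frac{49706}{Z} + \frac{46904}{q{\left(221 \right)}} = \frac{49706}{37815} + \frac{46904}{\frac{1}{-162 + 221}} = 49706 \cdot \frac{1}{37815} + \frac{46904}{\frac{1}{59}} = \frac{49706}{37815} + 46904 \frac{1}{\frac{1}{59}} = \frac{49706}{37815} + 46904 \cdot 59 = \frac{49706}{37815} + 2767336 = \frac{104646860546}{37815}$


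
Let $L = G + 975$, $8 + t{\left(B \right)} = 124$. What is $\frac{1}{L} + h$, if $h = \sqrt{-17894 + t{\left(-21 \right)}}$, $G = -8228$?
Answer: $- \frac{1}{7253} + i \sqrt{17778} \approx -0.00013787 + 133.33 i$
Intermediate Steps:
$t{\left(B \right)} = 116$ ($t{\left(B \right)} = -8 + 124 = 116$)
$h = i \sqrt{17778}$ ($h = \sqrt{-17894 + 116} = \sqrt{-17778} = i \sqrt{17778} \approx 133.33 i$)
$L = -7253$ ($L = -8228 + 975 = -7253$)
$\frac{1}{L} + h = \frac{1}{-7253} + i \sqrt{17778} = - \frac{1}{7253} + i \sqrt{17778}$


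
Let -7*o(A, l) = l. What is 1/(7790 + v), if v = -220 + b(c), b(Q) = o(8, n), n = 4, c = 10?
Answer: 7/52986 ≈ 0.00013211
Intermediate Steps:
o(A, l) = -l/7
b(Q) = -4/7 (b(Q) = -⅐*4 = -4/7)
v = -1544/7 (v = -220 - 4/7 = -1544/7 ≈ -220.57)
1/(7790 + v) = 1/(7790 - 1544/7) = 1/(52986/7) = 7/52986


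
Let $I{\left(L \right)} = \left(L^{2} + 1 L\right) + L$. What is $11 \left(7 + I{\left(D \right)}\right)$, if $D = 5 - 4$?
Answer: $110$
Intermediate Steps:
$D = 1$
$I{\left(L \right)} = L^{2} + 2 L$ ($I{\left(L \right)} = \left(L^{2} + L\right) + L = \left(L + L^{2}\right) + L = L^{2} + 2 L$)
$11 \left(7 + I{\left(D \right)}\right) = 11 \left(7 + 1 \left(2 + 1\right)\right) = 11 \left(7 + 1 \cdot 3\right) = 11 \left(7 + 3\right) = 11 \cdot 10 = 110$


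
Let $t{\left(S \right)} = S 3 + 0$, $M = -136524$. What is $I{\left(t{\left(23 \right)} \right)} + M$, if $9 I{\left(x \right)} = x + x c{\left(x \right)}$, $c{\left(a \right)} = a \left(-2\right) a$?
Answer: $- \frac{628555}{3} \approx -2.0952 \cdot 10^{5}$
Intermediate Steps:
$c{\left(a \right)} = - 2 a^{2}$ ($c{\left(a \right)} = - 2 a a = - 2 a^{2}$)
$t{\left(S \right)} = 3 S$ ($t{\left(S \right)} = 3 S + 0 = 3 S$)
$I{\left(x \right)} = - \frac{2 x^{3}}{9} + \frac{x}{9}$ ($I{\left(x \right)} = \frac{x + x \left(- 2 x^{2}\right)}{9} = \frac{x - 2 x^{3}}{9} = - \frac{2 x^{3}}{9} + \frac{x}{9}$)
$I{\left(t{\left(23 \right)} \right)} + M = \frac{3 \cdot 23 \left(1 - 2 \left(3 \cdot 23\right)^{2}\right)}{9} - 136524 = \frac{1}{9} \cdot 69 \left(1 - 2 \cdot 69^{2}\right) - 136524 = \frac{1}{9} \cdot 69 \left(1 - 9522\right) - 136524 = \frac{1}{9} \cdot 69 \left(-9521\right) - 136524 = - \frac{218983}{3} - 136524 = - \frac{628555}{3}$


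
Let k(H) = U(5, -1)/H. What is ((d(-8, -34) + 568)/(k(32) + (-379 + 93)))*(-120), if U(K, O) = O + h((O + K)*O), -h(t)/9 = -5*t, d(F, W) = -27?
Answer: 692480/3111 ≈ 222.59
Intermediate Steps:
h(t) = 45*t (h(t) = -(-45)*t = 45*t)
U(K, O) = O + 45*O*(K + O) (U(K, O) = O + 45*((O + K)*O) = O + 45*((K + O)*O) = O + 45*(O*(K + O)) = O + 45*O*(K + O))
k(H) = -181/H (k(H) = (-(1 + 45*5 + 45*(-1)))/H = (-(1 + 225 - 45))/H = (-1*181)/H = -181/H)
((d(-8, -34) + 568)/(k(32) + (-379 + 93)))*(-120) = ((-27 + 568)/(-181/32 + (-379 + 93)))*(-120) = (541/(-181*1/32 - 286))*(-120) = (541/(-181/32 - 286))*(-120) = (541/(-9333/32))*(-120) = (541*(-32/9333))*(-120) = -17312/9333*(-120) = 692480/3111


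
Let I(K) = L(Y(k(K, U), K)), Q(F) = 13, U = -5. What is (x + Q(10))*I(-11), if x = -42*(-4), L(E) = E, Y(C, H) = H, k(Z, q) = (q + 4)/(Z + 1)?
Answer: -1991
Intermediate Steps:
k(Z, q) = (4 + q)/(1 + Z)
x = 168
I(K) = K
(x + Q(10))*I(-11) = (168 + 13)*(-11) = 181*(-11) = -1991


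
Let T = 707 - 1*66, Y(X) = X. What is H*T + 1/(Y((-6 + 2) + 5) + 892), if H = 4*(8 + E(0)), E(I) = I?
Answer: 18317217/893 ≈ 20512.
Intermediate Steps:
H = 32 (H = 4*(8 + 0) = 4*8 = 32)
T = 641 (T = 707 - 66 = 641)
H*T + 1/(Y((-6 + 2) + 5) + 892) = 32*641 + 1/(((-6 + 2) + 5) + 892) = 20512 + 1/((-4 + 5) + 892) = 20512 + 1/(1 + 892) = 20512 + 1/893 = 18317217/893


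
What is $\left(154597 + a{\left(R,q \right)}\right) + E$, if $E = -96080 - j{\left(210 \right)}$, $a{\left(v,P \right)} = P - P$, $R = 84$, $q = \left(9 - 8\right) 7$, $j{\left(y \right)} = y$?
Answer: $58307$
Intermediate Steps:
$q = 7$ ($q = 1 \cdot 7 = 7$)
$a{\left(v,P \right)} = 0$
$E = -96290$ ($E = -96080 - 210 = -96290$)
$\left(154597 + a{\left(R,q \right)}\right) + E = \left(154597 + 0\right) - 96290 = 154597 - 96290 = 58307$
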